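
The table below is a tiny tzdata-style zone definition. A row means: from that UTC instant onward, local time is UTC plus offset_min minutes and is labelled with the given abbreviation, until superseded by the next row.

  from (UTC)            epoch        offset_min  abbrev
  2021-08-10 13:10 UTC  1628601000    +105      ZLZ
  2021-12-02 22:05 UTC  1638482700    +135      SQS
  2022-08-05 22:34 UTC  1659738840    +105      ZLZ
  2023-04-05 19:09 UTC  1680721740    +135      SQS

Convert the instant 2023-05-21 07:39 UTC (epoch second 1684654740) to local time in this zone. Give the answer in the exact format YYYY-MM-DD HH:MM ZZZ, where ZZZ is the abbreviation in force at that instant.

2023-05-21 09:54 SQS

Query: 2023-05-21 07:39 UTC
Rule 4/4 (SQS, +02:15): 2023-04-05 19:09 UTC ≤ query < +∞
7·60 + 39 + 135 = 594 min
594 = 0·1440 + 594; 594 = 9·60 + 54 → 09:54, same day
→ 2023-05-21 09:54 SQS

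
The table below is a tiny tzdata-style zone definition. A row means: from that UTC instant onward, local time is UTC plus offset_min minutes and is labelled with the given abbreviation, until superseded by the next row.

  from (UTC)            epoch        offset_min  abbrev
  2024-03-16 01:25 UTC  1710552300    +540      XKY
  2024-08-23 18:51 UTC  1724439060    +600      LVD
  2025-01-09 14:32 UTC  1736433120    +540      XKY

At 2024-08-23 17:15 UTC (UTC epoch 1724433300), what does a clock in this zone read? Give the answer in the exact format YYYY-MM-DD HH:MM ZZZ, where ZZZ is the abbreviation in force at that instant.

2024-08-24 02:15 XKY

Query: 2024-08-23 17:15 UTC
Rule 1/3 (XKY, +09:00): 2024-03-16 01:25 UTC ≤ query < 2024-08-23 18:51 UTC
17·60 + 15 + 540 = 1575 min
1575 = 1·1440 + 135; 135 = 2·60 + 15 → 02:15, 2024-08-23 + 1 day = 2024-08-24
→ 2024-08-24 02:15 XKY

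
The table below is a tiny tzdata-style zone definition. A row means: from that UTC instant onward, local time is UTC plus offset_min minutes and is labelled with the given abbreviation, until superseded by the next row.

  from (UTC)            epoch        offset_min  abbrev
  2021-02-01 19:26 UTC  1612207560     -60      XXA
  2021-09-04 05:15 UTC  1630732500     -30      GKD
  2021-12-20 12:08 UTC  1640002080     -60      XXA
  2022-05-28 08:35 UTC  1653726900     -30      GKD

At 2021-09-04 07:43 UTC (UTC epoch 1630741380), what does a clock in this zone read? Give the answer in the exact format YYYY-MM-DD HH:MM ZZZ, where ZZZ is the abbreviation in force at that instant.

Query: 2021-09-04 07:43 UTC
Rule 2/4 (GKD, -00:30): 2021-09-04 05:15 UTC ≤ query < 2021-12-20 12:08 UTC
7·60 + 43 - 30 = 433 min
433 = 0·1440 + 433; 433 = 7·60 + 13 → 07:13, same day
→ 2021-09-04 07:13 GKD

2021-09-04 07:13 GKD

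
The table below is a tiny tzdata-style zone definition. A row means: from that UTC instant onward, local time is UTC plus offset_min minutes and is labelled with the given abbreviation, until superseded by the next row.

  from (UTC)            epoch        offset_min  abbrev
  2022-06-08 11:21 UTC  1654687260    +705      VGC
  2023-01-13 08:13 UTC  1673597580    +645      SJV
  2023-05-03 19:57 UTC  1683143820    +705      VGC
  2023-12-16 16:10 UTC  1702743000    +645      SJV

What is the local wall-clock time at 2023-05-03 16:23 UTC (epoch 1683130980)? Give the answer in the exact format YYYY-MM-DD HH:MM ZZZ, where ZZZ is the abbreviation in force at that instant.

Query: 2023-05-03 16:23 UTC
Rule 2/4 (SJV, +10:45): 2023-01-13 08:13 UTC ≤ query < 2023-05-03 19:57 UTC
16·60 + 23 + 645 = 1628 min
1628 = 1·1440 + 188; 188 = 3·60 + 8 → 03:08, 2023-05-03 + 1 day = 2023-05-04
→ 2023-05-04 03:08 SJV

2023-05-04 03:08 SJV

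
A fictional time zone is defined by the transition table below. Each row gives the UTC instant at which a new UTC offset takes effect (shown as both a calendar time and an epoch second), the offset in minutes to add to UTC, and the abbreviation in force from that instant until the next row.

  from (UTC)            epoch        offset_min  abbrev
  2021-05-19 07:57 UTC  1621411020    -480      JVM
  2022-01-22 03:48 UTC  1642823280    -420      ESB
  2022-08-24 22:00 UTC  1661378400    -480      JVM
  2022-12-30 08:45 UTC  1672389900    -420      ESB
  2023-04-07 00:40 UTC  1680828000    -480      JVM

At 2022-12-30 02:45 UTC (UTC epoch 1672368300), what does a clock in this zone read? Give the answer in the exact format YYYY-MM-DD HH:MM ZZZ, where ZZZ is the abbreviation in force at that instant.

2022-12-29 18:45 JVM

Query: 2022-12-30 02:45 UTC
Rule 3/5 (JVM, -08:00): 2022-08-24 22:00 UTC ≤ query < 2022-12-30 08:45 UTC
2·60 + 45 - 480 = -315 min
-315 = -1·1440 + 1125; 1125 = 18·60 + 45 → 18:45, 2022-12-30 - 1 day = 2022-12-29
→ 2022-12-29 18:45 JVM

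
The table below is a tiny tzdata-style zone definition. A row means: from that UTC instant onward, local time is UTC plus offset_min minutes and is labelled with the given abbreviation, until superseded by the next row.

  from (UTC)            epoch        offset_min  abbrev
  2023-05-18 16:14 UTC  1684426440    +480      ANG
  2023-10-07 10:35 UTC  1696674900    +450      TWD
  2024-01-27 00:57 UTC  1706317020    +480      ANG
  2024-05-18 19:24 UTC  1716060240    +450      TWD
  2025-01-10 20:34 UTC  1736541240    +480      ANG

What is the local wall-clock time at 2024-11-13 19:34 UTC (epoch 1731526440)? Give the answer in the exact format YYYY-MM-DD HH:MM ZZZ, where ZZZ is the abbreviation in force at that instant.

2024-11-14 03:04 TWD

Query: 2024-11-13 19:34 UTC
Rule 4/5 (TWD, +07:30): 2024-05-18 19:24 UTC ≤ query < 2025-01-10 20:34 UTC
19·60 + 34 + 450 = 1624 min
1624 = 1·1440 + 184; 184 = 3·60 + 4 → 03:04, 2024-11-13 + 1 day = 2024-11-14
→ 2024-11-14 03:04 TWD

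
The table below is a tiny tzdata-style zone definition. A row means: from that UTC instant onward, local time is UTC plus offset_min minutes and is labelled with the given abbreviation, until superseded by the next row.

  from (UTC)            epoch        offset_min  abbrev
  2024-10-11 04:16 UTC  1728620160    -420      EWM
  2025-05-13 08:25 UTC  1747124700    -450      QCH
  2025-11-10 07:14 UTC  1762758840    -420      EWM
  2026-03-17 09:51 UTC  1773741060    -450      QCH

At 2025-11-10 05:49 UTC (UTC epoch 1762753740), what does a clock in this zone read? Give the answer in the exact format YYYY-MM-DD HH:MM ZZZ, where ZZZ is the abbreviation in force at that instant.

2025-11-09 22:19 QCH

Query: 2025-11-10 05:49 UTC
Rule 2/4 (QCH, -07:30): 2025-05-13 08:25 UTC ≤ query < 2025-11-10 07:14 UTC
5·60 + 49 - 450 = -101 min
-101 = -1·1440 + 1339; 1339 = 22·60 + 19 → 22:19, 2025-11-10 - 1 day = 2025-11-09
→ 2025-11-09 22:19 QCH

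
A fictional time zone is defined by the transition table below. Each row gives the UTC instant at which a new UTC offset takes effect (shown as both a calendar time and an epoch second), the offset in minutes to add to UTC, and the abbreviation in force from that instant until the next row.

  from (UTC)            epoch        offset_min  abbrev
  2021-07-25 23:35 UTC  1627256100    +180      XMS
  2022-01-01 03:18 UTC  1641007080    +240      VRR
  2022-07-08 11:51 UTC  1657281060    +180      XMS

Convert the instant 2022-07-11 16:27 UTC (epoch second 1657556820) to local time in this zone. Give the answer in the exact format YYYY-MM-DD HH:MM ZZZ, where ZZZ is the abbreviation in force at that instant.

Query: 2022-07-11 16:27 UTC
Rule 3/3 (XMS, +03:00): 2022-07-08 11:51 UTC ≤ query < +∞
16·60 + 27 + 180 = 1167 min
1167 = 0·1440 + 1167; 1167 = 19·60 + 27 → 19:27, same day
→ 2022-07-11 19:27 XMS

2022-07-11 19:27 XMS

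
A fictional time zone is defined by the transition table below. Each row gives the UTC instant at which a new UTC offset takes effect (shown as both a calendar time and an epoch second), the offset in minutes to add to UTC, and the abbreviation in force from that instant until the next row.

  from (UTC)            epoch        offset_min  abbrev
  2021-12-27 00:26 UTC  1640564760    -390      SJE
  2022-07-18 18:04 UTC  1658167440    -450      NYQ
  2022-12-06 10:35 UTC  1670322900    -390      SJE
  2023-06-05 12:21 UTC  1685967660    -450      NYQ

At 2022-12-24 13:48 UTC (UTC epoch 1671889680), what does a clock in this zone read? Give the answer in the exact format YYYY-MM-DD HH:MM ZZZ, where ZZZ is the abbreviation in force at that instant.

2022-12-24 07:18 SJE

Query: 2022-12-24 13:48 UTC
Rule 3/4 (SJE, -06:30): 2022-12-06 10:35 UTC ≤ query < 2023-06-05 12:21 UTC
13·60 + 48 - 390 = 438 min
438 = 0·1440 + 438; 438 = 7·60 + 18 → 07:18, same day
→ 2022-12-24 07:18 SJE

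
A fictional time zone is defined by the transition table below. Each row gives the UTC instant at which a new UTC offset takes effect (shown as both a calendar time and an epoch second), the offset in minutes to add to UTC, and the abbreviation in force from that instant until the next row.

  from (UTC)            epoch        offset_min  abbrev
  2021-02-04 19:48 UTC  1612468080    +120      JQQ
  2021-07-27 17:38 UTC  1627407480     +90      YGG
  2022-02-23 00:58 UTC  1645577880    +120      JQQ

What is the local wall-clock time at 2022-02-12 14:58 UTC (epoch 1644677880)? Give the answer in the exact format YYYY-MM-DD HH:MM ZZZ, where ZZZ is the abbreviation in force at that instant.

2022-02-12 16:28 YGG

Query: 2022-02-12 14:58 UTC
Rule 2/3 (YGG, +01:30): 2021-07-27 17:38 UTC ≤ query < 2022-02-23 00:58 UTC
14·60 + 58 + 90 = 988 min
988 = 0·1440 + 988; 988 = 16·60 + 28 → 16:28, same day
→ 2022-02-12 16:28 YGG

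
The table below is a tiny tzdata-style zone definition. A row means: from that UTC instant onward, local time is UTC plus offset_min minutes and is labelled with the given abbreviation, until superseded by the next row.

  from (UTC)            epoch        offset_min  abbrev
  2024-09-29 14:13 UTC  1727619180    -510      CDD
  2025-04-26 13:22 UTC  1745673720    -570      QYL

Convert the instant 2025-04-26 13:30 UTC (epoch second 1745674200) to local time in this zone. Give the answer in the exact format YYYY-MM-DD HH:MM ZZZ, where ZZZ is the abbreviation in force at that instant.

Query: 2025-04-26 13:30 UTC
Rule 2/2 (QYL, -09:30): 2025-04-26 13:22 UTC ≤ query < +∞
13·60 + 30 - 570 = 240 min
240 = 0·1440 + 240; 240 = 4·60 + 0 → 04:00, same day
→ 2025-04-26 04:00 QYL

2025-04-26 04:00 QYL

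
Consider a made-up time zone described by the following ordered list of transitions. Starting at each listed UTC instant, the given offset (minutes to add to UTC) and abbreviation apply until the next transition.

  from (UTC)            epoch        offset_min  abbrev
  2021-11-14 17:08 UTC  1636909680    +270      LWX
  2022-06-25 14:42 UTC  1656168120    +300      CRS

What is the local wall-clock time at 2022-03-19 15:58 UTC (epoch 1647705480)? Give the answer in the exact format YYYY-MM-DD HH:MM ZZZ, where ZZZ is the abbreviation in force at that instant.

2022-03-19 20:28 LWX

Query: 2022-03-19 15:58 UTC
Rule 1/2 (LWX, +04:30): 2021-11-14 17:08 UTC ≤ query < 2022-06-25 14:42 UTC
15·60 + 58 + 270 = 1228 min
1228 = 0·1440 + 1228; 1228 = 20·60 + 28 → 20:28, same day
→ 2022-03-19 20:28 LWX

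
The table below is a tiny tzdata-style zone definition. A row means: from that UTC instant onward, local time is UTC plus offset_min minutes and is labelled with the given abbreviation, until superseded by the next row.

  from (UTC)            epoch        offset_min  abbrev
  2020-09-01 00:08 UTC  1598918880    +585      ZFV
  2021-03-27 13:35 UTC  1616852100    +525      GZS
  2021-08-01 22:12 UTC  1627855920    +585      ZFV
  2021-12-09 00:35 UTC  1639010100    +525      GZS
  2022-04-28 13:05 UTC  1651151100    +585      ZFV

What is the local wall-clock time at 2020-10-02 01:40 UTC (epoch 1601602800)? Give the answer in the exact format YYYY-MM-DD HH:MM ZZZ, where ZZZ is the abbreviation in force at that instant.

Query: 2020-10-02 01:40 UTC
Rule 1/5 (ZFV, +09:45): 2020-09-01 00:08 UTC ≤ query < 2021-03-27 13:35 UTC
1·60 + 40 + 585 = 685 min
685 = 0·1440 + 685; 685 = 11·60 + 25 → 11:25, same day
→ 2020-10-02 11:25 ZFV

2020-10-02 11:25 ZFV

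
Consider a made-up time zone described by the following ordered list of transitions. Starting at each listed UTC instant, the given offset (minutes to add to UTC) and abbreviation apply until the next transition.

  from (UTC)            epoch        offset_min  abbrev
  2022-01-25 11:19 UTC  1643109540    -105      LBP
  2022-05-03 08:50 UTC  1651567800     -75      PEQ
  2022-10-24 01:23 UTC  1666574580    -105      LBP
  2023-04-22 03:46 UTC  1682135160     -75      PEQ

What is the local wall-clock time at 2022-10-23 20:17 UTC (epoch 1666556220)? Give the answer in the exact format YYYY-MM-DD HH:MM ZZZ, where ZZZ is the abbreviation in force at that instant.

2022-10-23 19:02 PEQ

Query: 2022-10-23 20:17 UTC
Rule 2/4 (PEQ, -01:15): 2022-05-03 08:50 UTC ≤ query < 2022-10-24 01:23 UTC
20·60 + 17 - 75 = 1142 min
1142 = 0·1440 + 1142; 1142 = 19·60 + 2 → 19:02, same day
→ 2022-10-23 19:02 PEQ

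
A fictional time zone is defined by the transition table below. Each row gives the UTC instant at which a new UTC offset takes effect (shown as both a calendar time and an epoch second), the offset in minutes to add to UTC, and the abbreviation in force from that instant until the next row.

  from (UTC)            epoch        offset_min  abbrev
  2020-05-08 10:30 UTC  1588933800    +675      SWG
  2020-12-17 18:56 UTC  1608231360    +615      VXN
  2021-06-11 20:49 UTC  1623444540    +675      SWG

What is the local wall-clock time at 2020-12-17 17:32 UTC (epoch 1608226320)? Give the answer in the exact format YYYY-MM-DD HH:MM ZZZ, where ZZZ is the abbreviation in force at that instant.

2020-12-18 04:47 SWG

Query: 2020-12-17 17:32 UTC
Rule 1/3 (SWG, +11:15): 2020-05-08 10:30 UTC ≤ query < 2020-12-17 18:56 UTC
17·60 + 32 + 675 = 1727 min
1727 = 1·1440 + 287; 287 = 4·60 + 47 → 04:47, 2020-12-17 + 1 day = 2020-12-18
→ 2020-12-18 04:47 SWG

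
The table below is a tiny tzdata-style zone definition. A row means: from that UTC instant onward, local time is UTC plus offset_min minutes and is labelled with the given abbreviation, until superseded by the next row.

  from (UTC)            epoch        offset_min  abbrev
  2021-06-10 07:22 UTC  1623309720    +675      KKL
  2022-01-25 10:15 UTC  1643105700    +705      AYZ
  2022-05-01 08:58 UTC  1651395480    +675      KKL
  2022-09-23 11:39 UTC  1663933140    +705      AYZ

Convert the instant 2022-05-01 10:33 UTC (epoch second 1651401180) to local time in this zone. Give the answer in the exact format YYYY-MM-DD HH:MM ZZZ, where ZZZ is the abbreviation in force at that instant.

2022-05-01 21:48 KKL

Query: 2022-05-01 10:33 UTC
Rule 3/4 (KKL, +11:15): 2022-05-01 08:58 UTC ≤ query < 2022-09-23 11:39 UTC
10·60 + 33 + 675 = 1308 min
1308 = 0·1440 + 1308; 1308 = 21·60 + 48 → 21:48, same day
→ 2022-05-01 21:48 KKL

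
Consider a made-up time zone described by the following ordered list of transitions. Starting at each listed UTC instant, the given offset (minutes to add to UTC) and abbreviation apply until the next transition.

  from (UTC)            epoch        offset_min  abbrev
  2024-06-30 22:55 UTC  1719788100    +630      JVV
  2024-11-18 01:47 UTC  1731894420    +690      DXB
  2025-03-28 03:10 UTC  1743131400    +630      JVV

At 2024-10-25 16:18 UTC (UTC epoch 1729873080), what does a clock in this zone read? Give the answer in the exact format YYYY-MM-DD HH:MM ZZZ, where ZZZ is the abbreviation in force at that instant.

Query: 2024-10-25 16:18 UTC
Rule 1/3 (JVV, +10:30): 2024-06-30 22:55 UTC ≤ query < 2024-11-18 01:47 UTC
16·60 + 18 + 630 = 1608 min
1608 = 1·1440 + 168; 168 = 2·60 + 48 → 02:48, 2024-10-25 + 1 day = 2024-10-26
→ 2024-10-26 02:48 JVV

2024-10-26 02:48 JVV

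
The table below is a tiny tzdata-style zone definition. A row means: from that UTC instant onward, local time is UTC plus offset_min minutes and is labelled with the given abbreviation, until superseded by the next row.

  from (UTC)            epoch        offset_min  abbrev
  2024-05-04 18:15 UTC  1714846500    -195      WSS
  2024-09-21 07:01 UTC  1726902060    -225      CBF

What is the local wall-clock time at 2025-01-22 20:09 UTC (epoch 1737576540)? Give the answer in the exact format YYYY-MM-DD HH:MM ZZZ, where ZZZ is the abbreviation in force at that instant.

2025-01-22 16:24 CBF

Query: 2025-01-22 20:09 UTC
Rule 2/2 (CBF, -03:45): 2024-09-21 07:01 UTC ≤ query < +∞
20·60 + 9 - 225 = 984 min
984 = 0·1440 + 984; 984 = 16·60 + 24 → 16:24, same day
→ 2025-01-22 16:24 CBF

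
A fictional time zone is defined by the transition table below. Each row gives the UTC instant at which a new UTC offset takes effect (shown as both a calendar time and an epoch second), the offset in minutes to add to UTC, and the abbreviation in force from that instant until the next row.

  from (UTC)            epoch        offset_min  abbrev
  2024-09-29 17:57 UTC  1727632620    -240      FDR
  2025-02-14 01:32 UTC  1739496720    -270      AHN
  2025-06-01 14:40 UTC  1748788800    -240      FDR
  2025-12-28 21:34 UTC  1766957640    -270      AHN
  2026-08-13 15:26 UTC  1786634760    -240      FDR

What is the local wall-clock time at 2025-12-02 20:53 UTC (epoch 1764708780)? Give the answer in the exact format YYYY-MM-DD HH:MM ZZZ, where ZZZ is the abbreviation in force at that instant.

2025-12-02 16:53 FDR

Query: 2025-12-02 20:53 UTC
Rule 3/5 (FDR, -04:00): 2025-06-01 14:40 UTC ≤ query < 2025-12-28 21:34 UTC
20·60 + 53 - 240 = 1013 min
1013 = 0·1440 + 1013; 1013 = 16·60 + 53 → 16:53, same day
→ 2025-12-02 16:53 FDR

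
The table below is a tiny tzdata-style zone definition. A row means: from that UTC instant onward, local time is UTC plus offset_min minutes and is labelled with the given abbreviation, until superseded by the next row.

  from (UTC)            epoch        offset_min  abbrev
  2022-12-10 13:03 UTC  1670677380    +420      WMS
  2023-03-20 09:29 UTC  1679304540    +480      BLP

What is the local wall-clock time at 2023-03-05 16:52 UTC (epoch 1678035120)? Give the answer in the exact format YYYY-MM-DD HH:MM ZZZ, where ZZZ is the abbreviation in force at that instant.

2023-03-05 23:52 WMS

Query: 2023-03-05 16:52 UTC
Rule 1/2 (WMS, +07:00): 2022-12-10 13:03 UTC ≤ query < 2023-03-20 09:29 UTC
16·60 + 52 + 420 = 1432 min
1432 = 0·1440 + 1432; 1432 = 23·60 + 52 → 23:52, same day
→ 2023-03-05 23:52 WMS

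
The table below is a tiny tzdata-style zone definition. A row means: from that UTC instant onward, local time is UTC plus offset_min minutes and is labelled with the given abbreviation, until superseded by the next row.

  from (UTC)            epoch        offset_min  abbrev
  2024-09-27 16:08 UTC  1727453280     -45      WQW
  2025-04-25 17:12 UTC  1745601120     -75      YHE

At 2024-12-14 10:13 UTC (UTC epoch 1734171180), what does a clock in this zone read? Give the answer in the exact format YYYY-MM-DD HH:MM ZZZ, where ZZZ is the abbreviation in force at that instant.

2024-12-14 09:28 WQW

Query: 2024-12-14 10:13 UTC
Rule 1/2 (WQW, -00:45): 2024-09-27 16:08 UTC ≤ query < 2025-04-25 17:12 UTC
10·60 + 13 - 45 = 568 min
568 = 0·1440 + 568; 568 = 9·60 + 28 → 09:28, same day
→ 2024-12-14 09:28 WQW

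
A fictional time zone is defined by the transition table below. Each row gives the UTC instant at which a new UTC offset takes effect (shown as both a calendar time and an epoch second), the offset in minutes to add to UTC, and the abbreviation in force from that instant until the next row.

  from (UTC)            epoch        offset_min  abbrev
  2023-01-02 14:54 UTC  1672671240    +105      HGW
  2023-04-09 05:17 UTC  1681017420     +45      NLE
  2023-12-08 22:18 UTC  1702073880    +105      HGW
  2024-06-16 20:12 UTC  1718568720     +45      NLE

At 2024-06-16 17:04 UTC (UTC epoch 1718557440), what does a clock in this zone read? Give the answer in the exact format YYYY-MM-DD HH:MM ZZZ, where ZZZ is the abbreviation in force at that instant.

Query: 2024-06-16 17:04 UTC
Rule 3/4 (HGW, +01:45): 2023-12-08 22:18 UTC ≤ query < 2024-06-16 20:12 UTC
17·60 + 4 + 105 = 1129 min
1129 = 0·1440 + 1129; 1129 = 18·60 + 49 → 18:49, same day
→ 2024-06-16 18:49 HGW

2024-06-16 18:49 HGW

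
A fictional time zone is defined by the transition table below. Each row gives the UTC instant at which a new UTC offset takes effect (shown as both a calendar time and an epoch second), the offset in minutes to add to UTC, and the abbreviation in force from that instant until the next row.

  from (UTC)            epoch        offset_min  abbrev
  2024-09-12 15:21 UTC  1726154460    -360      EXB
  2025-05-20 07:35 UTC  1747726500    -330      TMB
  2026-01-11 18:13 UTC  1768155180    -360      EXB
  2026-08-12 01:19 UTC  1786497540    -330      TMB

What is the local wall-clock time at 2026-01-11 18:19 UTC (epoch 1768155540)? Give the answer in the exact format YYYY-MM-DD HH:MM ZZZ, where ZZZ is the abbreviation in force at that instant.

Query: 2026-01-11 18:19 UTC
Rule 3/4 (EXB, -06:00): 2026-01-11 18:13 UTC ≤ query < 2026-08-12 01:19 UTC
18·60 + 19 - 360 = 739 min
739 = 0·1440 + 739; 739 = 12·60 + 19 → 12:19, same day
→ 2026-01-11 12:19 EXB

2026-01-11 12:19 EXB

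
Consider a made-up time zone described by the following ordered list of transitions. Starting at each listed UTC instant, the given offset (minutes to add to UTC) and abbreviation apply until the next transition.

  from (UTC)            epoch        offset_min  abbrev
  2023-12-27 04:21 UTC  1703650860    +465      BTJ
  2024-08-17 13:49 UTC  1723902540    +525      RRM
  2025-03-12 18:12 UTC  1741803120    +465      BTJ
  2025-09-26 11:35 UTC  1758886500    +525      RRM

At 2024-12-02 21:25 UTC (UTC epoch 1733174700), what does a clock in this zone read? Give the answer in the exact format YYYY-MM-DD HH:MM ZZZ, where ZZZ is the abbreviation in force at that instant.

Query: 2024-12-02 21:25 UTC
Rule 2/4 (RRM, +08:45): 2024-08-17 13:49 UTC ≤ query < 2025-03-12 18:12 UTC
21·60 + 25 + 525 = 1810 min
1810 = 1·1440 + 370; 370 = 6·60 + 10 → 06:10, 2024-12-02 + 1 day = 2024-12-03
→ 2024-12-03 06:10 RRM

2024-12-03 06:10 RRM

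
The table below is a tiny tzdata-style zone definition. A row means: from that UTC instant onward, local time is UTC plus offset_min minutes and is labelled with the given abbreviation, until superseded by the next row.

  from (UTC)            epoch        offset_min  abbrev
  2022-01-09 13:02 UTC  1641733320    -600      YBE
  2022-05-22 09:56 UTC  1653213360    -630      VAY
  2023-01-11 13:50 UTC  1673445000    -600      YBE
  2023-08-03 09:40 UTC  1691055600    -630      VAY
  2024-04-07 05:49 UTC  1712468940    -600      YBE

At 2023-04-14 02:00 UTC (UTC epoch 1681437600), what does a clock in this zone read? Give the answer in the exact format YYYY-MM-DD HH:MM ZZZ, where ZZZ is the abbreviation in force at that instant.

Query: 2023-04-14 02:00 UTC
Rule 3/5 (YBE, -10:00): 2023-01-11 13:50 UTC ≤ query < 2023-08-03 09:40 UTC
2·60 + 0 - 600 = -480 min
-480 = -1·1440 + 960; 960 = 16·60 + 0 → 16:00, 2023-04-14 - 1 day = 2023-04-13
→ 2023-04-13 16:00 YBE

2023-04-13 16:00 YBE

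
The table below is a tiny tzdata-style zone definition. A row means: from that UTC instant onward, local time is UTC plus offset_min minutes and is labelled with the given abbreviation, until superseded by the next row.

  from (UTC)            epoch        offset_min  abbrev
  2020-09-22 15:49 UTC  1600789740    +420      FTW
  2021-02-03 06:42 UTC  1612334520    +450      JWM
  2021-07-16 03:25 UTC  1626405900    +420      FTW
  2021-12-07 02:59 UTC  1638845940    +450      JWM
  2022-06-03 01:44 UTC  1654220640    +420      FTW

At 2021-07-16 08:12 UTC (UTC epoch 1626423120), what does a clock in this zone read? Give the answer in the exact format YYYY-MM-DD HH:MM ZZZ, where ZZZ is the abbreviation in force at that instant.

2021-07-16 15:12 FTW

Query: 2021-07-16 08:12 UTC
Rule 3/5 (FTW, +07:00): 2021-07-16 03:25 UTC ≤ query < 2021-12-07 02:59 UTC
8·60 + 12 + 420 = 912 min
912 = 0·1440 + 912; 912 = 15·60 + 12 → 15:12, same day
→ 2021-07-16 15:12 FTW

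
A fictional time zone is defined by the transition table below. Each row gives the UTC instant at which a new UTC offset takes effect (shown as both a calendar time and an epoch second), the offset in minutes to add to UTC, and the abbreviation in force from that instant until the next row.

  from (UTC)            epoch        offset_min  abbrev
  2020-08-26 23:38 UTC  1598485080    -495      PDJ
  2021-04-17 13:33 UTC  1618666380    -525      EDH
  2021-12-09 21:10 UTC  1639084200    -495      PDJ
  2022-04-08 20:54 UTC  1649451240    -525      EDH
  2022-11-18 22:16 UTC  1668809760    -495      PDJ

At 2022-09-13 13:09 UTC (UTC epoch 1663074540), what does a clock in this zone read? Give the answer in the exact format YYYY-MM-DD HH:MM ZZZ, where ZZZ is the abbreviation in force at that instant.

2022-09-13 04:24 EDH

Query: 2022-09-13 13:09 UTC
Rule 4/5 (EDH, -08:45): 2022-04-08 20:54 UTC ≤ query < 2022-11-18 22:16 UTC
13·60 + 9 - 525 = 264 min
264 = 0·1440 + 264; 264 = 4·60 + 24 → 04:24, same day
→ 2022-09-13 04:24 EDH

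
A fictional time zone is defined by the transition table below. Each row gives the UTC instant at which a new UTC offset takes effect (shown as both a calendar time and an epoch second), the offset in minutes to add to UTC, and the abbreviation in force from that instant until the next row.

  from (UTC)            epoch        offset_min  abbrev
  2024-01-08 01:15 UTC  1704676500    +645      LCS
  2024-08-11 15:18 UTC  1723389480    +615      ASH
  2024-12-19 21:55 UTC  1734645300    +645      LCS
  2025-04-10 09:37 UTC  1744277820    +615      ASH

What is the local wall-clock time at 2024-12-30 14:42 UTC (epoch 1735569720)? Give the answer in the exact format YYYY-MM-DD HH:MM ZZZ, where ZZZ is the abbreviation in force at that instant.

2024-12-31 01:27 LCS

Query: 2024-12-30 14:42 UTC
Rule 3/4 (LCS, +10:45): 2024-12-19 21:55 UTC ≤ query < 2025-04-10 09:37 UTC
14·60 + 42 + 645 = 1527 min
1527 = 1·1440 + 87; 87 = 1·60 + 27 → 01:27, 2024-12-30 + 1 day = 2024-12-31
→ 2024-12-31 01:27 LCS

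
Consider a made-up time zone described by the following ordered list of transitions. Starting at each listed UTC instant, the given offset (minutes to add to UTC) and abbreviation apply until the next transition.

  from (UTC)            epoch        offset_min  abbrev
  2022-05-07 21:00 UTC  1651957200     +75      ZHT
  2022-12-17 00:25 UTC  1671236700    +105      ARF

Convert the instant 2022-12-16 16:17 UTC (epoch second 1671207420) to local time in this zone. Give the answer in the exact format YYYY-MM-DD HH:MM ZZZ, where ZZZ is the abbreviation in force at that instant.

2022-12-16 17:32 ZHT

Query: 2022-12-16 16:17 UTC
Rule 1/2 (ZHT, +01:15): 2022-05-07 21:00 UTC ≤ query < 2022-12-17 00:25 UTC
16·60 + 17 + 75 = 1052 min
1052 = 0·1440 + 1052; 1052 = 17·60 + 32 → 17:32, same day
→ 2022-12-16 17:32 ZHT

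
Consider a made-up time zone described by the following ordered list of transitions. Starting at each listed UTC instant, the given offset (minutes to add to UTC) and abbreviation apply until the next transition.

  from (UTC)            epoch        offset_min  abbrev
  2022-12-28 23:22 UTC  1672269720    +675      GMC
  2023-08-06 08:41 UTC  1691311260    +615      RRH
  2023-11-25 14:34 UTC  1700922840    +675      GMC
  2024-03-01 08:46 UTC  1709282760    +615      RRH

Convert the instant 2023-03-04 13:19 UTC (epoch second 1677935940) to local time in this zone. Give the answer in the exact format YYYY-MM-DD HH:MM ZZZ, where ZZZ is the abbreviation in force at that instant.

Query: 2023-03-04 13:19 UTC
Rule 1/4 (GMC, +11:15): 2022-12-28 23:22 UTC ≤ query < 2023-08-06 08:41 UTC
13·60 + 19 + 675 = 1474 min
1474 = 1·1440 + 34; 34 = 0·60 + 34 → 00:34, 2023-03-04 + 1 day = 2023-03-05
→ 2023-03-05 00:34 GMC

2023-03-05 00:34 GMC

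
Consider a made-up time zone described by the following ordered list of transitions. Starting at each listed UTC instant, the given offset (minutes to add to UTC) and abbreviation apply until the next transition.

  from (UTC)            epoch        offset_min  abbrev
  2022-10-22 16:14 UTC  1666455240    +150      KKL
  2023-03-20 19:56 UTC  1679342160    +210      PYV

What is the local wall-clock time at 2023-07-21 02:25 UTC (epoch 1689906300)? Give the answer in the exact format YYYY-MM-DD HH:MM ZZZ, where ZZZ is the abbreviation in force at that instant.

Query: 2023-07-21 02:25 UTC
Rule 2/2 (PYV, +03:30): 2023-03-20 19:56 UTC ≤ query < +∞
2·60 + 25 + 210 = 355 min
355 = 0·1440 + 355; 355 = 5·60 + 55 → 05:55, same day
→ 2023-07-21 05:55 PYV

2023-07-21 05:55 PYV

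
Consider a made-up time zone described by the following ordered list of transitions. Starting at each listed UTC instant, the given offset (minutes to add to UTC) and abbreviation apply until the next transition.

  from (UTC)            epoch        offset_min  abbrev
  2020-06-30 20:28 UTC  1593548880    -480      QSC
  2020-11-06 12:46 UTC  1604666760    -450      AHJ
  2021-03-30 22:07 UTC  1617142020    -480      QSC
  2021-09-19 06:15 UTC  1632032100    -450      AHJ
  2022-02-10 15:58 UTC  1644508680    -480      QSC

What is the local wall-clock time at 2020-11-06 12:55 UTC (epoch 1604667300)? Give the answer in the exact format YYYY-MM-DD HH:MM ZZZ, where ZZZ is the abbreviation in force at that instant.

Query: 2020-11-06 12:55 UTC
Rule 2/5 (AHJ, -07:30): 2020-11-06 12:46 UTC ≤ query < 2021-03-30 22:07 UTC
12·60 + 55 - 450 = 325 min
325 = 0·1440 + 325; 325 = 5·60 + 25 → 05:25, same day
→ 2020-11-06 05:25 AHJ

2020-11-06 05:25 AHJ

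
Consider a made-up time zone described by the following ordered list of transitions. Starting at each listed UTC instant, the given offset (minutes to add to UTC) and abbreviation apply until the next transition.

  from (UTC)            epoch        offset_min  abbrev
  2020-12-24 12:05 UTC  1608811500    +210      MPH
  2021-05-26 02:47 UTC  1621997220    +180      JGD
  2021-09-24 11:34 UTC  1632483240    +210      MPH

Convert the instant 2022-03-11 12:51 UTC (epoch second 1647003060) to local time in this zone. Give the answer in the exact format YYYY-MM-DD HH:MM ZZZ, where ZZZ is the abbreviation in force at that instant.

Query: 2022-03-11 12:51 UTC
Rule 3/3 (MPH, +03:30): 2021-09-24 11:34 UTC ≤ query < +∞
12·60 + 51 + 210 = 981 min
981 = 0·1440 + 981; 981 = 16·60 + 21 → 16:21, same day
→ 2022-03-11 16:21 MPH

2022-03-11 16:21 MPH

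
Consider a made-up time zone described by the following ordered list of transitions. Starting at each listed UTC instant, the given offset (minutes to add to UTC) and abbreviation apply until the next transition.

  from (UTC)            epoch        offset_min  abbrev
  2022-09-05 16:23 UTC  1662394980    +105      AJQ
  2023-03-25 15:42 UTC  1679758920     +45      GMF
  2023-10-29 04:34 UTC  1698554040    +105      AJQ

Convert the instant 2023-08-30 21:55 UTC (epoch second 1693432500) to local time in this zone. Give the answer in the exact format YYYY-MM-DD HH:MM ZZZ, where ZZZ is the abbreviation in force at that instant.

Query: 2023-08-30 21:55 UTC
Rule 2/3 (GMF, +00:45): 2023-03-25 15:42 UTC ≤ query < 2023-10-29 04:34 UTC
21·60 + 55 + 45 = 1360 min
1360 = 0·1440 + 1360; 1360 = 22·60 + 40 → 22:40, same day
→ 2023-08-30 22:40 GMF

2023-08-30 22:40 GMF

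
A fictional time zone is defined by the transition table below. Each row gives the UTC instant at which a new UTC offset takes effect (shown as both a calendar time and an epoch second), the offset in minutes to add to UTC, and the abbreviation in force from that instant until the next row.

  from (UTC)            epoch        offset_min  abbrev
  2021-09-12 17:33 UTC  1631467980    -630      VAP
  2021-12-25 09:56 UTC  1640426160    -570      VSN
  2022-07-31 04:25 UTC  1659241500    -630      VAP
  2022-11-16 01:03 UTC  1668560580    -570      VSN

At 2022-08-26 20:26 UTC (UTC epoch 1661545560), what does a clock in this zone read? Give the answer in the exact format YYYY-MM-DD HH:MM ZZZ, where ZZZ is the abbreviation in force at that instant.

Query: 2022-08-26 20:26 UTC
Rule 3/4 (VAP, -10:30): 2022-07-31 04:25 UTC ≤ query < 2022-11-16 01:03 UTC
20·60 + 26 - 630 = 596 min
596 = 0·1440 + 596; 596 = 9·60 + 56 → 09:56, same day
→ 2022-08-26 09:56 VAP

2022-08-26 09:56 VAP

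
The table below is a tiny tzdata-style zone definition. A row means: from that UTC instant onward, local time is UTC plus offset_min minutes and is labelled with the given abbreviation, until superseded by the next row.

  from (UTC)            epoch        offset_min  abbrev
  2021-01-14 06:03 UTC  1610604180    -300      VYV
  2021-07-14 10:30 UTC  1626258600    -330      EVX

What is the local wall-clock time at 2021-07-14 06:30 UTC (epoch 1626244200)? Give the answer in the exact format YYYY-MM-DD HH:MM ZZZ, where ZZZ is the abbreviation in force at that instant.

Query: 2021-07-14 06:30 UTC
Rule 1/2 (VYV, -05:00): 2021-01-14 06:03 UTC ≤ query < 2021-07-14 10:30 UTC
6·60 + 30 - 300 = 90 min
90 = 0·1440 + 90; 90 = 1·60 + 30 → 01:30, same day
→ 2021-07-14 01:30 VYV

2021-07-14 01:30 VYV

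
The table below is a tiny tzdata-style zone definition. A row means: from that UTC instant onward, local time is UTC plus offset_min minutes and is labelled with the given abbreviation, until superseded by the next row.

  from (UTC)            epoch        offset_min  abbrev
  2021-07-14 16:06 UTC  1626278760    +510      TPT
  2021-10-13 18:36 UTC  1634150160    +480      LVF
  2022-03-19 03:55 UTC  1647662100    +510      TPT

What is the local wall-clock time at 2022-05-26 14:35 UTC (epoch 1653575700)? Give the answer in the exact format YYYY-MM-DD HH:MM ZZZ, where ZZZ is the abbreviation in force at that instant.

2022-05-26 23:05 TPT

Query: 2022-05-26 14:35 UTC
Rule 3/3 (TPT, +08:30): 2022-03-19 03:55 UTC ≤ query < +∞
14·60 + 35 + 510 = 1385 min
1385 = 0·1440 + 1385; 1385 = 23·60 + 5 → 23:05, same day
→ 2022-05-26 23:05 TPT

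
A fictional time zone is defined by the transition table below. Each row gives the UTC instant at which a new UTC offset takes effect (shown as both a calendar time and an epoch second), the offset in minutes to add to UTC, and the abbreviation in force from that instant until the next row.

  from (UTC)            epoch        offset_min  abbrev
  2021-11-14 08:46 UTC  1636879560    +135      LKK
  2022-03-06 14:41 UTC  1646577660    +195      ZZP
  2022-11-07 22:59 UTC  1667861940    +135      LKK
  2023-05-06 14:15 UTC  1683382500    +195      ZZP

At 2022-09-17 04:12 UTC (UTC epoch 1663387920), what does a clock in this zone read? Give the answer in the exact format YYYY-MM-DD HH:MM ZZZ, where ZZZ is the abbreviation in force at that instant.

Query: 2022-09-17 04:12 UTC
Rule 2/4 (ZZP, +03:15): 2022-03-06 14:41 UTC ≤ query < 2022-11-07 22:59 UTC
4·60 + 12 + 195 = 447 min
447 = 0·1440 + 447; 447 = 7·60 + 27 → 07:27, same day
→ 2022-09-17 07:27 ZZP

2022-09-17 07:27 ZZP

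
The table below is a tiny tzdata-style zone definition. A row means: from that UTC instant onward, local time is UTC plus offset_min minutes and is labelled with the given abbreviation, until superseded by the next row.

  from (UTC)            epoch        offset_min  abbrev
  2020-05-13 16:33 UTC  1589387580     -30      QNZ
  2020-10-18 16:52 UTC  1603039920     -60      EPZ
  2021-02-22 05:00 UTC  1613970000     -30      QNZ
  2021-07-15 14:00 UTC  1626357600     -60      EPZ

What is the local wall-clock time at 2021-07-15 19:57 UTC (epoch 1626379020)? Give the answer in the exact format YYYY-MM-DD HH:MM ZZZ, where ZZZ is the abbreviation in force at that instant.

Query: 2021-07-15 19:57 UTC
Rule 4/4 (EPZ, -01:00): 2021-07-15 14:00 UTC ≤ query < +∞
19·60 + 57 - 60 = 1137 min
1137 = 0·1440 + 1137; 1137 = 18·60 + 57 → 18:57, same day
→ 2021-07-15 18:57 EPZ

2021-07-15 18:57 EPZ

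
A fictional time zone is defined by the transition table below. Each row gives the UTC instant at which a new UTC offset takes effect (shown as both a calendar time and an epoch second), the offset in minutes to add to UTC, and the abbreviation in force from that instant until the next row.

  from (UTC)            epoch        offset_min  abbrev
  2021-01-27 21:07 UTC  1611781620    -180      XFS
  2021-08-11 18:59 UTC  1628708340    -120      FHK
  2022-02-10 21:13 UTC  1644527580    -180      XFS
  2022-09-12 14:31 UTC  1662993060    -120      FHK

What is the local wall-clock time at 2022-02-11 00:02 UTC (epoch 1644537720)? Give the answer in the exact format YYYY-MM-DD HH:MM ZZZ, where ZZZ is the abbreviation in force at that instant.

Query: 2022-02-11 00:02 UTC
Rule 3/4 (XFS, -03:00): 2022-02-10 21:13 UTC ≤ query < 2022-09-12 14:31 UTC
0·60 + 2 - 180 = -178 min
-178 = -1·1440 + 1262; 1262 = 21·60 + 2 → 21:02, 2022-02-11 - 1 day = 2022-02-10
→ 2022-02-10 21:02 XFS

2022-02-10 21:02 XFS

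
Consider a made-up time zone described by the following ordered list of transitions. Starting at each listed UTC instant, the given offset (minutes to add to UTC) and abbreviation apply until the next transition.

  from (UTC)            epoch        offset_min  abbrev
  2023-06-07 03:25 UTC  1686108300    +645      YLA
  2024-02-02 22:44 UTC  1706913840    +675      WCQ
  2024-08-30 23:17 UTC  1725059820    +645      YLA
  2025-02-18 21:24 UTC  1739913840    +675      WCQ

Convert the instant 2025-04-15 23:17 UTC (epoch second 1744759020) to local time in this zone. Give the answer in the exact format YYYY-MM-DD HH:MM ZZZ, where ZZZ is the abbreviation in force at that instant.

Query: 2025-04-15 23:17 UTC
Rule 4/4 (WCQ, +11:15): 2025-02-18 21:24 UTC ≤ query < +∞
23·60 + 17 + 675 = 2072 min
2072 = 1·1440 + 632; 632 = 10·60 + 32 → 10:32, 2025-04-15 + 1 day = 2025-04-16
→ 2025-04-16 10:32 WCQ

2025-04-16 10:32 WCQ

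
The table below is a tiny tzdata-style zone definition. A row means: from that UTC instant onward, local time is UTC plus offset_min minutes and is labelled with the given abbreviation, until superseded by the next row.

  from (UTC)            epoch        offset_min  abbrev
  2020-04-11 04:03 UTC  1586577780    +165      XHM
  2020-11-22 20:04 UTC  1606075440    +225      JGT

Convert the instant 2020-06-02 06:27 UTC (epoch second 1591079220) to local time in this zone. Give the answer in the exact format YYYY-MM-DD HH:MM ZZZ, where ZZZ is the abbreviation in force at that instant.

2020-06-02 09:12 XHM

Query: 2020-06-02 06:27 UTC
Rule 1/2 (XHM, +02:45): 2020-04-11 04:03 UTC ≤ query < 2020-11-22 20:04 UTC
6·60 + 27 + 165 = 552 min
552 = 0·1440 + 552; 552 = 9·60 + 12 → 09:12, same day
→ 2020-06-02 09:12 XHM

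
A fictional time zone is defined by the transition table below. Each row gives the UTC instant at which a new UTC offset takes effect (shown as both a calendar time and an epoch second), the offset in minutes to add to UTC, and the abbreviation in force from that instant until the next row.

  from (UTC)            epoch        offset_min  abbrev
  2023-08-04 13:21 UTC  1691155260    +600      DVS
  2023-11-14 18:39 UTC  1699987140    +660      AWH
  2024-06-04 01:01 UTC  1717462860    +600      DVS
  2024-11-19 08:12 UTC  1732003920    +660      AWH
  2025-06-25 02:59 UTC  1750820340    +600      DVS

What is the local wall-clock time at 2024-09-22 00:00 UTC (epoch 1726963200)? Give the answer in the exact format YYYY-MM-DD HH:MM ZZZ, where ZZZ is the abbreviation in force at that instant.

2024-09-22 10:00 DVS

Query: 2024-09-22 00:00 UTC
Rule 3/5 (DVS, +10:00): 2024-06-04 01:01 UTC ≤ query < 2024-11-19 08:12 UTC
0·60 + 0 + 600 = 600 min
600 = 0·1440 + 600; 600 = 10·60 + 0 → 10:00, same day
→ 2024-09-22 10:00 DVS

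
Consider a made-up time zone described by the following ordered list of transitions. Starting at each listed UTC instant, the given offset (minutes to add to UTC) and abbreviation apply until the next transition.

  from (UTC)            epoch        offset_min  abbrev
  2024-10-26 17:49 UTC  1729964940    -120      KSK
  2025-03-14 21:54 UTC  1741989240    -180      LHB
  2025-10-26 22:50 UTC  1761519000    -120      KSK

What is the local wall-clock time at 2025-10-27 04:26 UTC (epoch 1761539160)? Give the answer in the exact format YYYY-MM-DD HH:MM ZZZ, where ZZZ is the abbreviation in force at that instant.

Query: 2025-10-27 04:26 UTC
Rule 3/3 (KSK, -02:00): 2025-10-26 22:50 UTC ≤ query < +∞
4·60 + 26 - 120 = 146 min
146 = 0·1440 + 146; 146 = 2·60 + 26 → 02:26, same day
→ 2025-10-27 02:26 KSK

2025-10-27 02:26 KSK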